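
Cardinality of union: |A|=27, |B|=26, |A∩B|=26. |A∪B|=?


|A ∪ B| = |A| + |B| - |A ∩ B|
= 27 + 26 - 26
= 27

|A ∪ B| = 27


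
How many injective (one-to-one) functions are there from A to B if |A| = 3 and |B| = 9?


An injection sends each of |A| = 3 inputs to a distinct output in B.
# injections = |B|·(|B|-1)·…·(|B|-|A|+1) = 9! / (9 - 3)!
= 9 × 8 × 7
= 504

Number of injections = 504


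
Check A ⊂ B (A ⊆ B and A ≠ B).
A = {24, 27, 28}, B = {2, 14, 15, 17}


A ⊂ B requires: A ⊆ B AND A ≠ B.
A ⊆ B? No
A ⊄ B, so A is not a proper subset.

No, A is not a proper subset of B


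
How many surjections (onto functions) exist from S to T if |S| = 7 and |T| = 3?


n = |S| = 7, k = |T| = 3. Surjections via inclusion-exclusion:
S(n,k) = Σ(-1)^i × C(k,i) × (k-i)^n, i=0 to k
i=0: (-1)^0×C(3,0)×3^7 = 2187
i=1: (-1)^1×C(3,1)×2^7 = -384
i=2: (-1)^2×C(3,2)×1^7 = 3
i=3: (-1)^3×C(3,3)×0^7 = 0
Total = 1806

Number of surjections = 1806


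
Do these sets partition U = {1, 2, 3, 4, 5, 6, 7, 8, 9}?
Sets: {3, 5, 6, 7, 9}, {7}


A partition requires: (1) non-empty parts, (2) pairwise disjoint, (3) union = U
Parts: {3, 5, 6, 7, 9}, {7}
Union of parts: {3, 5, 6, 7, 9}
U = {1, 2, 3, 4, 5, 6, 7, 8, 9}
All non-empty? True
Pairwise disjoint? False
Covers U? False

No, not a valid partition


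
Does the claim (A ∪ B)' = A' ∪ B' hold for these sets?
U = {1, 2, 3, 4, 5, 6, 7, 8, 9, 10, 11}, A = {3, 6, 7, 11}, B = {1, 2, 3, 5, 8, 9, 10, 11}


LHS: A ∪ B = {1, 2, 3, 5, 6, 7, 8, 9, 10, 11}
(A ∪ B)' = U \ (A ∪ B) = {4}
A' = {1, 2, 4, 5, 8, 9, 10}, B' = {4, 6, 7}
Claimed RHS: A' ∪ B' = {1, 2, 4, 5, 6, 7, 8, 9, 10}
Identity is INVALID: LHS = {4} but the RHS claimed here equals {1, 2, 4, 5, 6, 7, 8, 9, 10}. The correct form is (A ∪ B)' = A' ∩ B'.

Identity is invalid: (A ∪ B)' = {4} but A' ∪ B' = {1, 2, 4, 5, 6, 7, 8, 9, 10}. The correct De Morgan law is (A ∪ B)' = A' ∩ B'.


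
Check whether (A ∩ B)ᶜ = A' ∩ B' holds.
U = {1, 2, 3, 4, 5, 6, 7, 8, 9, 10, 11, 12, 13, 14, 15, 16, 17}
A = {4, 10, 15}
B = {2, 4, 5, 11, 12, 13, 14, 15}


LHS: A ∩ B = {4, 15}
(A ∩ B)' = U \ (A ∩ B) = {1, 2, 3, 5, 6, 7, 8, 9, 10, 11, 12, 13, 14, 16, 17}
A' = {1, 2, 3, 5, 6, 7, 8, 9, 11, 12, 13, 14, 16, 17}, B' = {1, 3, 6, 7, 8, 9, 10, 16, 17}
Claimed RHS: A' ∩ B' = {1, 3, 6, 7, 8, 9, 16, 17}
Identity is INVALID: LHS = {1, 2, 3, 5, 6, 7, 8, 9, 10, 11, 12, 13, 14, 16, 17} but the RHS claimed here equals {1, 3, 6, 7, 8, 9, 16, 17}. The correct form is (A ∩ B)' = A' ∪ B'.

Identity is invalid: (A ∩ B)' = {1, 2, 3, 5, 6, 7, 8, 9, 10, 11, 12, 13, 14, 16, 17} but A' ∩ B' = {1, 3, 6, 7, 8, 9, 16, 17}. The correct De Morgan law is (A ∩ B)' = A' ∪ B'.


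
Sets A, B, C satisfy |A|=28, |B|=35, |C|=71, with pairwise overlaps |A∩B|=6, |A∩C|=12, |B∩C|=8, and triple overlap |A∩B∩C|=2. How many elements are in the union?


|A∪B∪C| = |A|+|B|+|C| - |A∩B|-|A∩C|-|B∩C| + |A∩B∩C|
= 28+35+71 - 6-12-8 + 2
= 134 - 26 + 2
= 110

|A ∪ B ∪ C| = 110


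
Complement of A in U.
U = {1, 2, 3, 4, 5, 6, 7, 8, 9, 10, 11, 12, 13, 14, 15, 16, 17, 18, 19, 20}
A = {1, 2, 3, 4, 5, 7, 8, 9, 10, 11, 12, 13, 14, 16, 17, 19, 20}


Aᶜ = U \ A = elements in U but not in A
U = {1, 2, 3, 4, 5, 6, 7, 8, 9, 10, 11, 12, 13, 14, 15, 16, 17, 18, 19, 20}
A = {1, 2, 3, 4, 5, 7, 8, 9, 10, 11, 12, 13, 14, 16, 17, 19, 20}
Aᶜ = {6, 15, 18}

Aᶜ = {6, 15, 18}


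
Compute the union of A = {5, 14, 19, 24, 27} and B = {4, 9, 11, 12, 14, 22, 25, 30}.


A ∪ B = all elements in A or B (or both)
A = {5, 14, 19, 24, 27}
B = {4, 9, 11, 12, 14, 22, 25, 30}
A ∪ B = {4, 5, 9, 11, 12, 14, 19, 22, 24, 25, 27, 30}

A ∪ B = {4, 5, 9, 11, 12, 14, 19, 22, 24, 25, 27, 30}


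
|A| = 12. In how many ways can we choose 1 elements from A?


C(n,k) = n! / (k!(n-k)!)
C(12,1) = 12! / (1!11!)
= 12

C(12,1) = 12


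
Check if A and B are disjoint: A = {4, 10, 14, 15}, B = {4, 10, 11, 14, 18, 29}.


Disjoint means A ∩ B = ∅.
A ∩ B = {4, 10, 14}
A ∩ B ≠ ∅, so A and B are NOT disjoint.

No, A and B are not disjoint (A ∩ B = {4, 10, 14})


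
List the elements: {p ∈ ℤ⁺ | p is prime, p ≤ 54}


Checking each candidate:
Condition: primes ≤ 54
Result = {2, 3, 5, 7, 11, 13, 17, 19, 23, 29, 31, 37, 41, 43, 47, 53}

{2, 3, 5, 7, 11, 13, 17, 19, 23, 29, 31, 37, 41, 43, 47, 53}


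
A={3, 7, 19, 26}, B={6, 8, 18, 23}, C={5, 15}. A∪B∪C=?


A ∪ B = {3, 6, 7, 8, 18, 19, 23, 26}
(A ∪ B) ∪ C = {3, 5, 6, 7, 8, 15, 18, 19, 23, 26}

A ∪ B ∪ C = {3, 5, 6, 7, 8, 15, 18, 19, 23, 26}


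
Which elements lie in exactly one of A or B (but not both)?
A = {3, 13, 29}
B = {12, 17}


A △ B = (A \ B) ∪ (B \ A) = elements in exactly one of A or B
A \ B = {3, 13, 29}
B \ A = {12, 17}
A △ B = {3, 12, 13, 17, 29}

A △ B = {3, 12, 13, 17, 29}


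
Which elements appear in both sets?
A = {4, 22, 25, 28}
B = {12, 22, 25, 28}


A ∩ B = elements in both A and B
A = {4, 22, 25, 28}
B = {12, 22, 25, 28}
A ∩ B = {22, 25, 28}

A ∩ B = {22, 25, 28}


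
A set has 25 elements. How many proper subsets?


Total subsets = 2^n = 2^25 = 33554432
Proper subsets exclude the set itself: 2^n - 1
= 33554432 - 1
= 33554431

Number of proper subsets = 33554431


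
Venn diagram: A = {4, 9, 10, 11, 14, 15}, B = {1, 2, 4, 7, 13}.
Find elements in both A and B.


A = {4, 9, 10, 11, 14, 15}
B = {1, 2, 4, 7, 13}
Region: in both A and B
Elements: {4}

Elements in both A and B: {4}


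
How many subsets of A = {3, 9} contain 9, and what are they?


A subset of A contains 9 iff the remaining 1 elements form any subset of A \ {9}.
Count: 2^(n-1) = 2^1 = 2
Subsets containing 9: {9}, {3, 9}

Subsets containing 9 (2 total): {9}, {3, 9}


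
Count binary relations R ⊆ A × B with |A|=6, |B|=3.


A relation from A to B is any subset of A × B.
|A × B| = 6 × 3 = 18
# relations = 2^|A × B| = 2^18 = 262144

Number of relations = 262144


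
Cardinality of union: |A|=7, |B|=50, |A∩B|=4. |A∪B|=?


|A ∪ B| = |A| + |B| - |A ∩ B|
= 7 + 50 - 4
= 53

|A ∪ B| = 53


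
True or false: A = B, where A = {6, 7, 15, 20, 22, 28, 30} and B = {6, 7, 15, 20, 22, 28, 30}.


Two sets are equal iff they have exactly the same elements.
A = {6, 7, 15, 20, 22, 28, 30}
B = {6, 7, 15, 20, 22, 28, 30}
Same elements → A = B

Yes, A = B


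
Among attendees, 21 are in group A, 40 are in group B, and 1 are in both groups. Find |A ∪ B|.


|A ∪ B| = |A| + |B| - |A ∩ B|
= 21 + 40 - 1
= 60

|A ∪ B| = 60


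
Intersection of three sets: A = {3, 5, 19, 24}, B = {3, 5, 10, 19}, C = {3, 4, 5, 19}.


A ∩ B = {3, 5, 19}
(A ∩ B) ∩ C = {3, 5, 19}

A ∩ B ∩ C = {3, 5, 19}


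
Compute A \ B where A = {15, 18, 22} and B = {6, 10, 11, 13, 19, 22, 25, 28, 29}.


A \ B = elements in A but not in B
A = {15, 18, 22}
B = {6, 10, 11, 13, 19, 22, 25, 28, 29}
Remove from A any elements in B
A \ B = {15, 18}

A \ B = {15, 18}


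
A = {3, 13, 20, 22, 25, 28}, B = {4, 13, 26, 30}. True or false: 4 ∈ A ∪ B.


A = {3, 13, 20, 22, 25, 28}, B = {4, 13, 26, 30}
A ∪ B = all elements in A or B
A ∪ B = {3, 4, 13, 20, 22, 25, 26, 28, 30}
Checking if 4 ∈ A ∪ B
4 is in A ∪ B → True

4 ∈ A ∪ B


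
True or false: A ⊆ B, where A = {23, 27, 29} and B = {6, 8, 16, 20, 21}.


A ⊆ B means every element of A is in B.
Elements in A not in B: {23, 27, 29}
So A ⊄ B.

No, A ⊄ B


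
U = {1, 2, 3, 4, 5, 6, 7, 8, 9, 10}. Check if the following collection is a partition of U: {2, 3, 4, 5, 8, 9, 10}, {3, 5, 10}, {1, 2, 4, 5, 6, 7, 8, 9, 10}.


A partition requires: (1) non-empty parts, (2) pairwise disjoint, (3) union = U
Parts: {2, 3, 4, 5, 8, 9, 10}, {3, 5, 10}, {1, 2, 4, 5, 6, 7, 8, 9, 10}
Union of parts: {1, 2, 3, 4, 5, 6, 7, 8, 9, 10}
U = {1, 2, 3, 4, 5, 6, 7, 8, 9, 10}
All non-empty? True
Pairwise disjoint? False
Covers U? True

No, not a valid partition


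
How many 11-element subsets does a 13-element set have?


C(n,k) = n! / (k!(n-k)!)
C(13,11) = 13! / (11!2!)
= 78

C(13,11) = 78


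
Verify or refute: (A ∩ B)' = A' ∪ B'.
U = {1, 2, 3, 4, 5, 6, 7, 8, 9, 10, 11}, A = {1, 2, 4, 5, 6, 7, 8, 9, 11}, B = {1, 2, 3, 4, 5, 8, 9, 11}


LHS: A ∩ B = {1, 2, 4, 5, 8, 9, 11}
(A ∩ B)' = U \ (A ∩ B) = {3, 6, 7, 10}
A' = {3, 10}, B' = {6, 7, 10}
Claimed RHS: A' ∪ B' = {3, 6, 7, 10}
Identity is VALID: LHS = RHS = {3, 6, 7, 10} ✓

Identity is valid. (A ∩ B)' = A' ∪ B' = {3, 6, 7, 10}


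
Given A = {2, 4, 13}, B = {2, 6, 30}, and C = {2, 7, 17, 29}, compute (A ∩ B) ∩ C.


A ∩ B = {2}
(A ∩ B) ∩ C = {2}

A ∩ B ∩ C = {2}


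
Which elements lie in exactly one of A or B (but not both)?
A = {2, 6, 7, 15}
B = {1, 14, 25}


A △ B = (A \ B) ∪ (B \ A) = elements in exactly one of A or B
A \ B = {2, 6, 7, 15}
B \ A = {1, 14, 25}
A △ B = {1, 2, 6, 7, 14, 15, 25}

A △ B = {1, 2, 6, 7, 14, 15, 25}


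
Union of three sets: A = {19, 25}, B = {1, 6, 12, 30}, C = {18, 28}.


A ∪ B = {1, 6, 12, 19, 25, 30}
(A ∪ B) ∪ C = {1, 6, 12, 18, 19, 25, 28, 30}

A ∪ B ∪ C = {1, 6, 12, 18, 19, 25, 28, 30}


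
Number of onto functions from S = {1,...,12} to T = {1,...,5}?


n = |S| = 12, k = |T| = 5. Surjections via inclusion-exclusion:
S(n,k) = Σ(-1)^i × C(k,i) × (k-i)^n, i=0 to k
i=0: (-1)^0×C(5,0)×5^12 = 244140625
i=1: (-1)^1×C(5,1)×4^12 = -83886080
i=2: (-1)^2×C(5,2)×3^12 = 5314410
i=3: (-1)^3×C(5,3)×2^12 = -40960
i=4: (-1)^4×C(5,4)×1^12 = 5
i=5: (-1)^5×C(5,5)×0^12 = 0
Total = 165528000

Number of surjections = 165528000


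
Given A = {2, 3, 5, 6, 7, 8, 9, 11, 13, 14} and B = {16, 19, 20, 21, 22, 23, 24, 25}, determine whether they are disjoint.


Disjoint means A ∩ B = ∅.
A ∩ B = ∅
A ∩ B = ∅, so A and B are disjoint.

Yes, A and B are disjoint


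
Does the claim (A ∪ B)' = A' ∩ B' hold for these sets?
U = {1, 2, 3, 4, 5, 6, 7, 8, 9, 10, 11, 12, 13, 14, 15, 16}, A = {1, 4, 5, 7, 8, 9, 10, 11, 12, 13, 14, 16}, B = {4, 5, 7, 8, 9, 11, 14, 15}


LHS: A ∪ B = {1, 4, 5, 7, 8, 9, 10, 11, 12, 13, 14, 15, 16}
(A ∪ B)' = U \ (A ∪ B) = {2, 3, 6}
A' = {2, 3, 6, 15}, B' = {1, 2, 3, 6, 10, 12, 13, 16}
Claimed RHS: A' ∩ B' = {2, 3, 6}
Identity is VALID: LHS = RHS = {2, 3, 6} ✓

Identity is valid. (A ∪ B)' = A' ∩ B' = {2, 3, 6}


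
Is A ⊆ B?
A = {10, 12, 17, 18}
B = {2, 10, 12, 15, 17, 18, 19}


A ⊆ B means every element of A is in B.
All elements of A are in B.
So A ⊆ B.

Yes, A ⊆ B


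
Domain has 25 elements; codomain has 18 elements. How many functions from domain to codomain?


Each of |A| = 25 inputs maps to any of |B| = 18 outputs.
# functions = |B|^|A| = 18^25
= 24088659210943104643915283693568

Number of functions = 24088659210943104643915283693568


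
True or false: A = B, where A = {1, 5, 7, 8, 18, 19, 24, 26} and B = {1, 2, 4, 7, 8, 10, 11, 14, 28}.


Two sets are equal iff they have exactly the same elements.
A = {1, 5, 7, 8, 18, 19, 24, 26}
B = {1, 2, 4, 7, 8, 10, 11, 14, 28}
Differences: {2, 4, 5, 10, 11, 14, 18, 19, 24, 26, 28}
A ≠ B

No, A ≠ B


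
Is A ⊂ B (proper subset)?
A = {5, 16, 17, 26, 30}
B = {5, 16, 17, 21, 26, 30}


A ⊂ B requires: A ⊆ B AND A ≠ B.
A ⊆ B? Yes
A = B? No
A ⊂ B: Yes (A is a proper subset of B)

Yes, A ⊂ B


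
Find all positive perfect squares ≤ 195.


Checking each candidate:
Condition: positive perfect squares ≤ 195
Result = {1, 4, 9, 16, 25, 36, 49, 64, 81, 100, 121, 144, 169}

{1, 4, 9, 16, 25, 36, 49, 64, 81, 100, 121, 144, 169}


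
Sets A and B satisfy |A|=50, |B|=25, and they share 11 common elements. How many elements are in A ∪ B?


|A ∪ B| = |A| + |B| - |A ∩ B|
= 50 + 25 - 11
= 64

|A ∪ B| = 64


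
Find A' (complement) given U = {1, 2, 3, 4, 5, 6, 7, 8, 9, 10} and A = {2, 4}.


Aᶜ = U \ A = elements in U but not in A
U = {1, 2, 3, 4, 5, 6, 7, 8, 9, 10}
A = {2, 4}
Aᶜ = {1, 3, 5, 6, 7, 8, 9, 10}

Aᶜ = {1, 3, 5, 6, 7, 8, 9, 10}


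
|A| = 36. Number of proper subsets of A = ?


Total subsets = 2^n = 2^36 = 68719476736
Proper subsets exclude the set itself: 2^n - 1
= 68719476736 - 1
= 68719476735

Number of proper subsets = 68719476735


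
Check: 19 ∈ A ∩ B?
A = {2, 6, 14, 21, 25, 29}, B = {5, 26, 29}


A = {2, 6, 14, 21, 25, 29}, B = {5, 26, 29}
A ∩ B = elements in both A and B
A ∩ B = {29}
Checking if 19 ∈ A ∩ B
19 is not in A ∩ B → False

19 ∉ A ∩ B


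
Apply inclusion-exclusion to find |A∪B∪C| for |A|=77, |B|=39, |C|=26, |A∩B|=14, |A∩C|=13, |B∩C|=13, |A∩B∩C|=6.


|A∪B∪C| = |A|+|B|+|C| - |A∩B|-|A∩C|-|B∩C| + |A∩B∩C|
= 77+39+26 - 14-13-13 + 6
= 142 - 40 + 6
= 108

|A ∪ B ∪ C| = 108


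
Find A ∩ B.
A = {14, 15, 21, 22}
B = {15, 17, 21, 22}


A ∩ B = elements in both A and B
A = {14, 15, 21, 22}
B = {15, 17, 21, 22}
A ∩ B = {15, 21, 22}

A ∩ B = {15, 21, 22}


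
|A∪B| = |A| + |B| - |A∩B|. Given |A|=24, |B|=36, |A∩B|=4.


|A ∪ B| = |A| + |B| - |A ∩ B|
= 24 + 36 - 4
= 56

|A ∪ B| = 56


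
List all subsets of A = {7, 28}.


|A| = 2, so |P(A)| = 2^2 = 4
Enumerate subsets by cardinality (0 to 2):
∅, {7}, {28}, {7, 28}

P(A) has 4 subsets: ∅, {7}, {28}, {7, 28}


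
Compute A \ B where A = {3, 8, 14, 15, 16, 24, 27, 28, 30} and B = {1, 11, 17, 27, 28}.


A \ B = elements in A but not in B
A = {3, 8, 14, 15, 16, 24, 27, 28, 30}
B = {1, 11, 17, 27, 28}
Remove from A any elements in B
A \ B = {3, 8, 14, 15, 16, 24, 30}

A \ B = {3, 8, 14, 15, 16, 24, 30}


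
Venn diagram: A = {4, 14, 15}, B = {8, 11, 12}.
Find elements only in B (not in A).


A = {4, 14, 15}
B = {8, 11, 12}
Region: only in B (not in A)
Elements: {8, 11, 12}

Elements only in B (not in A): {8, 11, 12}


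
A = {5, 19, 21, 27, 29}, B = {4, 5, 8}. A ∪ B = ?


A ∪ B = all elements in A or B (or both)
A = {5, 19, 21, 27, 29}
B = {4, 5, 8}
A ∪ B = {4, 5, 8, 19, 21, 27, 29}

A ∪ B = {4, 5, 8, 19, 21, 27, 29}


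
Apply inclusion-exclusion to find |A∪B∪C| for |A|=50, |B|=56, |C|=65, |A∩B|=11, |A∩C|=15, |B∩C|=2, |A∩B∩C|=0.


|A∪B∪C| = |A|+|B|+|C| - |A∩B|-|A∩C|-|B∩C| + |A∩B∩C|
= 50+56+65 - 11-15-2 + 0
= 171 - 28 + 0
= 143

|A ∪ B ∪ C| = 143


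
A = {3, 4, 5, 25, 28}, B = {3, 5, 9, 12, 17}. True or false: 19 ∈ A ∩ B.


A = {3, 4, 5, 25, 28}, B = {3, 5, 9, 12, 17}
A ∩ B = elements in both A and B
A ∩ B = {3, 5}
Checking if 19 ∈ A ∩ B
19 is not in A ∩ B → False

19 ∉ A ∩ B


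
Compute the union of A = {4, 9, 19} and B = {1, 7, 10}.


A ∪ B = all elements in A or B (or both)
A = {4, 9, 19}
B = {1, 7, 10}
A ∪ B = {1, 4, 7, 9, 10, 19}

A ∪ B = {1, 4, 7, 9, 10, 19}


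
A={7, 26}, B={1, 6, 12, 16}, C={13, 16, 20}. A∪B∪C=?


A ∪ B = {1, 6, 7, 12, 16, 26}
(A ∪ B) ∪ C = {1, 6, 7, 12, 13, 16, 20, 26}

A ∪ B ∪ C = {1, 6, 7, 12, 13, 16, 20, 26}


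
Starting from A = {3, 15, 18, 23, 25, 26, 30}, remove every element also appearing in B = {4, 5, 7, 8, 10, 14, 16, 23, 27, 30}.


A \ B = elements in A but not in B
A = {3, 15, 18, 23, 25, 26, 30}
B = {4, 5, 7, 8, 10, 14, 16, 23, 27, 30}
Remove from A any elements in B
A \ B = {3, 15, 18, 25, 26}

A \ B = {3, 15, 18, 25, 26}


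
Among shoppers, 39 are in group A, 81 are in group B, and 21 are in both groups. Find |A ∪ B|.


|A ∪ B| = |A| + |B| - |A ∩ B|
= 39 + 81 - 21
= 99

|A ∪ B| = 99


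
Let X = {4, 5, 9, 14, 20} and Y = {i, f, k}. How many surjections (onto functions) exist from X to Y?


n = |X| = 5, k = |Y| = 3. Surjections via inclusion-exclusion:
S(n,k) = Σ(-1)^i × C(k,i) × (k-i)^n, i=0 to k
i=0: (-1)^0×C(3,0)×3^5 = 243
i=1: (-1)^1×C(3,1)×2^5 = -96
i=2: (-1)^2×C(3,2)×1^5 = 3
i=3: (-1)^3×C(3,3)×0^5 = 0
Total = 150

Number of surjections = 150


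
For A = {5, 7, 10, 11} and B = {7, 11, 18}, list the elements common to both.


A ∩ B = elements in both A and B
A = {5, 7, 10, 11}
B = {7, 11, 18}
A ∩ B = {7, 11}

A ∩ B = {7, 11}


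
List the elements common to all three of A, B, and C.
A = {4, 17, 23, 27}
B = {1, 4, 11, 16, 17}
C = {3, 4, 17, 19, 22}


A ∩ B = {4, 17}
(A ∩ B) ∩ C = {4, 17}

A ∩ B ∩ C = {4, 17}


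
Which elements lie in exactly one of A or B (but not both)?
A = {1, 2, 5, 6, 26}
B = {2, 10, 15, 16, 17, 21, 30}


A △ B = (A \ B) ∪ (B \ A) = elements in exactly one of A or B
A \ B = {1, 5, 6, 26}
B \ A = {10, 15, 16, 17, 21, 30}
A △ B = {1, 5, 6, 10, 15, 16, 17, 21, 26, 30}

A △ B = {1, 5, 6, 10, 15, 16, 17, 21, 26, 30}


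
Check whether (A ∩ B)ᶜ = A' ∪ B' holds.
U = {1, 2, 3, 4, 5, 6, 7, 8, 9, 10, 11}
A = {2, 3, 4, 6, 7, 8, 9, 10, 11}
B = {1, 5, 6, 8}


LHS: A ∩ B = {6, 8}
(A ∩ B)' = U \ (A ∩ B) = {1, 2, 3, 4, 5, 7, 9, 10, 11}
A' = {1, 5}, B' = {2, 3, 4, 7, 9, 10, 11}
Claimed RHS: A' ∪ B' = {1, 2, 3, 4, 5, 7, 9, 10, 11}
Identity is VALID: LHS = RHS = {1, 2, 3, 4, 5, 7, 9, 10, 11} ✓

Identity is valid. (A ∩ B)' = A' ∪ B' = {1, 2, 3, 4, 5, 7, 9, 10, 11}


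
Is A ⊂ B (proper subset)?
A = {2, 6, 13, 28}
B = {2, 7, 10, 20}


A ⊂ B requires: A ⊆ B AND A ≠ B.
A ⊆ B? No
A ⊄ B, so A is not a proper subset.

No, A is not a proper subset of B


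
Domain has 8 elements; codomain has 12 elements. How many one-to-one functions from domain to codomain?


An injection sends each of |A| = 8 inputs to a distinct output in B.
# injections = |B|·(|B|-1)·…·(|B|-|A|+1) = 12! / (12 - 8)!
= 12 × 11 × 10 × 9 × 8 × 7 × 6 × 5
= 19958400

Number of injections = 19958400


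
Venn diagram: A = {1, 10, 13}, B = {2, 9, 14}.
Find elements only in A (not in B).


A = {1, 10, 13}
B = {2, 9, 14}
Region: only in A (not in B)
Elements: {1, 10, 13}

Elements only in A (not in B): {1, 10, 13}


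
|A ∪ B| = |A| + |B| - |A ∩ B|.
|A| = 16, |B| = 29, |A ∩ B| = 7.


|A ∪ B| = |A| + |B| - |A ∩ B|
= 16 + 29 - 7
= 38

|A ∪ B| = 38


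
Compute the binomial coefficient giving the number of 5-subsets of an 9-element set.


C(n,k) = n! / (k!(n-k)!)
C(9,5) = 9! / (5!4!)
= 126

C(9,5) = 126


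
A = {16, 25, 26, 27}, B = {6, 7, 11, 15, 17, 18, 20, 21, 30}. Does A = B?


Two sets are equal iff they have exactly the same elements.
A = {16, 25, 26, 27}
B = {6, 7, 11, 15, 17, 18, 20, 21, 30}
Differences: {6, 7, 11, 15, 16, 17, 18, 20, 21, 25, 26, 27, 30}
A ≠ B

No, A ≠ B


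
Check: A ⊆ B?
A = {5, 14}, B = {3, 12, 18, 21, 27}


A ⊆ B means every element of A is in B.
Elements in A not in B: {5, 14}
So A ⊄ B.

No, A ⊄ B


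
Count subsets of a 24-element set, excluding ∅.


Total subsets = 2^n = 2^24 = 16777216
Non-empty subsets exclude the empty set: 2^n - 1
= 16777216 - 1
= 16777215

Number of non-empty subsets = 16777215


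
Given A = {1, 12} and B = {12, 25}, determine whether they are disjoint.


Disjoint means A ∩ B = ∅.
A ∩ B = {12}
A ∩ B ≠ ∅, so A and B are NOT disjoint.

No, A and B are not disjoint (A ∩ B = {12})


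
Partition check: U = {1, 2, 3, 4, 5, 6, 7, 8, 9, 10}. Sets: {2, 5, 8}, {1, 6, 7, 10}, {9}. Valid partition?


A partition requires: (1) non-empty parts, (2) pairwise disjoint, (3) union = U
Parts: {2, 5, 8}, {1, 6, 7, 10}, {9}
Union of parts: {1, 2, 5, 6, 7, 8, 9, 10}
U = {1, 2, 3, 4, 5, 6, 7, 8, 9, 10}
All non-empty? True
Pairwise disjoint? True
Covers U? False

No, not a valid partition


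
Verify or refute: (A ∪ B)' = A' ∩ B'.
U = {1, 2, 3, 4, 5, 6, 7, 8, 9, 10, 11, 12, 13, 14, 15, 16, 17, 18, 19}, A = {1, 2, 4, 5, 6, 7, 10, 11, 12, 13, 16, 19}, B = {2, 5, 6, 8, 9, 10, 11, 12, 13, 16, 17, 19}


LHS: A ∪ B = {1, 2, 4, 5, 6, 7, 8, 9, 10, 11, 12, 13, 16, 17, 19}
(A ∪ B)' = U \ (A ∪ B) = {3, 14, 15, 18}
A' = {3, 8, 9, 14, 15, 17, 18}, B' = {1, 3, 4, 7, 14, 15, 18}
Claimed RHS: A' ∩ B' = {3, 14, 15, 18}
Identity is VALID: LHS = RHS = {3, 14, 15, 18} ✓

Identity is valid. (A ∪ B)' = A' ∩ B' = {3, 14, 15, 18}


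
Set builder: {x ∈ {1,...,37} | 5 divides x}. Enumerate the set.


Checking each candidate:
Condition: multiples of 5 in {1,...,37}
Result = {5, 10, 15, 20, 25, 30, 35}

{5, 10, 15, 20, 25, 30, 35}


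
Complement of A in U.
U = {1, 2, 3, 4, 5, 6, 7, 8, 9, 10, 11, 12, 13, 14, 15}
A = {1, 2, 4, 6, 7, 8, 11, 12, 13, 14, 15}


Aᶜ = U \ A = elements in U but not in A
U = {1, 2, 3, 4, 5, 6, 7, 8, 9, 10, 11, 12, 13, 14, 15}
A = {1, 2, 4, 6, 7, 8, 11, 12, 13, 14, 15}
Aᶜ = {3, 5, 9, 10}

Aᶜ = {3, 5, 9, 10}


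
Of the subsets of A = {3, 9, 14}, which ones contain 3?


A subset of A contains 3 iff the remaining 2 elements form any subset of A \ {3}.
Count: 2^(n-1) = 2^2 = 4
Subsets containing 3: {3}, {3, 9}, {3, 14}, {3, 9, 14}

Subsets containing 3 (4 total): {3}, {3, 9}, {3, 14}, {3, 9, 14}


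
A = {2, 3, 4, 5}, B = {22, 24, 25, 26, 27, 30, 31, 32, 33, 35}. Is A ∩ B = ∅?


Disjoint means A ∩ B = ∅.
A ∩ B = ∅
A ∩ B = ∅, so A and B are disjoint.

Yes, A and B are disjoint


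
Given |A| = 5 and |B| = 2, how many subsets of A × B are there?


A relation from A to B is any subset of A × B.
|A × B| = 5 × 2 = 10
# relations = 2^|A × B| = 2^10 = 1024

Number of relations = 1024


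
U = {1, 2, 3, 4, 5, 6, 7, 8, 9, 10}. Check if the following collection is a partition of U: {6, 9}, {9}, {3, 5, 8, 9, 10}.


A partition requires: (1) non-empty parts, (2) pairwise disjoint, (3) union = U
Parts: {6, 9}, {9}, {3, 5, 8, 9, 10}
Union of parts: {3, 5, 6, 8, 9, 10}
U = {1, 2, 3, 4, 5, 6, 7, 8, 9, 10}
All non-empty? True
Pairwise disjoint? False
Covers U? False

No, not a valid partition


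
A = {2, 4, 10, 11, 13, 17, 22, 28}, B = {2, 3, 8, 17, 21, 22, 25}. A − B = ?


A \ B = elements in A but not in B
A = {2, 4, 10, 11, 13, 17, 22, 28}
B = {2, 3, 8, 17, 21, 22, 25}
Remove from A any elements in B
A \ B = {4, 10, 11, 13, 28}

A \ B = {4, 10, 11, 13, 28}


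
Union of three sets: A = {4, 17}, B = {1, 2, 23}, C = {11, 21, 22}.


A ∪ B = {1, 2, 4, 17, 23}
(A ∪ B) ∪ C = {1, 2, 4, 11, 17, 21, 22, 23}

A ∪ B ∪ C = {1, 2, 4, 11, 17, 21, 22, 23}


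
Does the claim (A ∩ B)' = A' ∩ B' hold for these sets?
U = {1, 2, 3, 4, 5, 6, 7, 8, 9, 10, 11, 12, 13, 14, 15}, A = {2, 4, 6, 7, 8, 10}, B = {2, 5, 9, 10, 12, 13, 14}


LHS: A ∩ B = {2, 10}
(A ∩ B)' = U \ (A ∩ B) = {1, 3, 4, 5, 6, 7, 8, 9, 11, 12, 13, 14, 15}
A' = {1, 3, 5, 9, 11, 12, 13, 14, 15}, B' = {1, 3, 4, 6, 7, 8, 11, 15}
Claimed RHS: A' ∩ B' = {1, 3, 11, 15}
Identity is INVALID: LHS = {1, 3, 4, 5, 6, 7, 8, 9, 11, 12, 13, 14, 15} but the RHS claimed here equals {1, 3, 11, 15}. The correct form is (A ∩ B)' = A' ∪ B'.

Identity is invalid: (A ∩ B)' = {1, 3, 4, 5, 6, 7, 8, 9, 11, 12, 13, 14, 15} but A' ∩ B' = {1, 3, 11, 15}. The correct De Morgan law is (A ∩ B)' = A' ∪ B'.


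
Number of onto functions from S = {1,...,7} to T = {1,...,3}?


n = |S| = 7, k = |T| = 3. Surjections via inclusion-exclusion:
S(n,k) = Σ(-1)^i × C(k,i) × (k-i)^n, i=0 to k
i=0: (-1)^0×C(3,0)×3^7 = 2187
i=1: (-1)^1×C(3,1)×2^7 = -384
i=2: (-1)^2×C(3,2)×1^7 = 3
i=3: (-1)^3×C(3,3)×0^7 = 0
Total = 1806

Number of surjections = 1806


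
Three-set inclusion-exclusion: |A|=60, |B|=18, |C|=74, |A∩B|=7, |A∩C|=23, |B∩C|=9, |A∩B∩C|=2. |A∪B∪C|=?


|A∪B∪C| = |A|+|B|+|C| - |A∩B|-|A∩C|-|B∩C| + |A∩B∩C|
= 60+18+74 - 7-23-9 + 2
= 152 - 39 + 2
= 115

|A ∪ B ∪ C| = 115


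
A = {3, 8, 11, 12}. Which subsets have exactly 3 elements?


|A| = 4, so A has C(4,3) = 4 subsets of size 3.
Enumerate by choosing 3 elements from A at a time:
{3, 8, 11}, {3, 8, 12}, {3, 11, 12}, {8, 11, 12}

3-element subsets (4 total): {3, 8, 11}, {3, 8, 12}, {3, 11, 12}, {8, 11, 12}


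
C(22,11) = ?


C(n,k) = n! / (k!(n-k)!)
C(22,11) = 22! / (11!11!)
= 705432

C(22,11) = 705432


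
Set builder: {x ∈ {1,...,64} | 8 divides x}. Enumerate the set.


Checking each candidate:
Condition: multiples of 8 in {1,...,64}
Result = {8, 16, 24, 32, 40, 48, 56, 64}

{8, 16, 24, 32, 40, 48, 56, 64}


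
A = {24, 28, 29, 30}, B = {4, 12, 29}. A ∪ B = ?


A ∪ B = all elements in A or B (or both)
A = {24, 28, 29, 30}
B = {4, 12, 29}
A ∪ B = {4, 12, 24, 28, 29, 30}

A ∪ B = {4, 12, 24, 28, 29, 30}


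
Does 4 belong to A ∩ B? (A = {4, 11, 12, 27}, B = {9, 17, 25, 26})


A = {4, 11, 12, 27}, B = {9, 17, 25, 26}
A ∩ B = elements in both A and B
A ∩ B = ∅
Checking if 4 ∈ A ∩ B
4 is not in A ∩ B → False

4 ∉ A ∩ B


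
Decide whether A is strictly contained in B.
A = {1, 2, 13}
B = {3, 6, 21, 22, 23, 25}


A ⊂ B requires: A ⊆ B AND A ≠ B.
A ⊆ B? No
A ⊄ B, so A is not a proper subset.

No, A is not a proper subset of B


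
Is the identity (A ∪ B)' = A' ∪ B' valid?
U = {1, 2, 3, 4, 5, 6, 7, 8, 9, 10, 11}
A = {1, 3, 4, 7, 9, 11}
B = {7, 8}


LHS: A ∪ B = {1, 3, 4, 7, 8, 9, 11}
(A ∪ B)' = U \ (A ∪ B) = {2, 5, 6, 10}
A' = {2, 5, 6, 8, 10}, B' = {1, 2, 3, 4, 5, 6, 9, 10, 11}
Claimed RHS: A' ∪ B' = {1, 2, 3, 4, 5, 6, 8, 9, 10, 11}
Identity is INVALID: LHS = {2, 5, 6, 10} but the RHS claimed here equals {1, 2, 3, 4, 5, 6, 8, 9, 10, 11}. The correct form is (A ∪ B)' = A' ∩ B'.

Identity is invalid: (A ∪ B)' = {2, 5, 6, 10} but A' ∪ B' = {1, 2, 3, 4, 5, 6, 8, 9, 10, 11}. The correct De Morgan law is (A ∪ B)' = A' ∩ B'.


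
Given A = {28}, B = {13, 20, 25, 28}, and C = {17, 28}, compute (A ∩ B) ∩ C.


A ∩ B = {28}
(A ∩ B) ∩ C = {28}

A ∩ B ∩ C = {28}


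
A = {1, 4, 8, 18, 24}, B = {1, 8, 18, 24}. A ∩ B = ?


A ∩ B = elements in both A and B
A = {1, 4, 8, 18, 24}
B = {1, 8, 18, 24}
A ∩ B = {1, 8, 18, 24}

A ∩ B = {1, 8, 18, 24}


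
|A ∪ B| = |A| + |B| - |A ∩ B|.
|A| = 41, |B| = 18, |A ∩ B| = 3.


|A ∪ B| = |A| + |B| - |A ∩ B|
= 41 + 18 - 3
= 56

|A ∪ B| = 56


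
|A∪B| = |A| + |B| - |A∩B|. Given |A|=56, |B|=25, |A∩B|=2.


|A ∪ B| = |A| + |B| - |A ∩ B|
= 56 + 25 - 2
= 79

|A ∪ B| = 79


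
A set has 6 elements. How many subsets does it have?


Number of subsets = 2^n
= 2^6
= 64

|P(A)| = 64


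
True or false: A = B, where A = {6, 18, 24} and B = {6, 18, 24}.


Two sets are equal iff they have exactly the same elements.
A = {6, 18, 24}
B = {6, 18, 24}
Same elements → A = B

Yes, A = B


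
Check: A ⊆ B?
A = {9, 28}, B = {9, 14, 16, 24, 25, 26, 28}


A ⊆ B means every element of A is in B.
All elements of A are in B.
So A ⊆ B.

Yes, A ⊆ B


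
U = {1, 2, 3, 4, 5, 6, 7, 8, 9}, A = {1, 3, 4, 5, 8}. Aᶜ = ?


Aᶜ = U \ A = elements in U but not in A
U = {1, 2, 3, 4, 5, 6, 7, 8, 9}
A = {1, 3, 4, 5, 8}
Aᶜ = {2, 6, 7, 9}

Aᶜ = {2, 6, 7, 9}


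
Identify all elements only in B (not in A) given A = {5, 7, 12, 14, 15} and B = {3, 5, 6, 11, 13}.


A = {5, 7, 12, 14, 15}
B = {3, 5, 6, 11, 13}
Region: only in B (not in A)
Elements: {3, 6, 11, 13}

Elements only in B (not in A): {3, 6, 11, 13}


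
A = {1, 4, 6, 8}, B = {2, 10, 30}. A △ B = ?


A △ B = (A \ B) ∪ (B \ A) = elements in exactly one of A or B
A \ B = {1, 4, 6, 8}
B \ A = {2, 10, 30}
A △ B = {1, 2, 4, 6, 8, 10, 30}

A △ B = {1, 2, 4, 6, 8, 10, 30}


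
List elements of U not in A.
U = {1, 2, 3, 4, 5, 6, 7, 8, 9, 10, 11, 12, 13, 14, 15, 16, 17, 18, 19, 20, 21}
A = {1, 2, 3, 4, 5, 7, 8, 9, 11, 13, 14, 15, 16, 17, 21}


Aᶜ = U \ A = elements in U but not in A
U = {1, 2, 3, 4, 5, 6, 7, 8, 9, 10, 11, 12, 13, 14, 15, 16, 17, 18, 19, 20, 21}
A = {1, 2, 3, 4, 5, 7, 8, 9, 11, 13, 14, 15, 16, 17, 21}
Aᶜ = {6, 10, 12, 18, 19, 20}

Aᶜ = {6, 10, 12, 18, 19, 20}


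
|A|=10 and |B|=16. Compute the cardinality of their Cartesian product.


|A × B| = |A| × |B|
= 10 × 16
= 160

|A × B| = 160


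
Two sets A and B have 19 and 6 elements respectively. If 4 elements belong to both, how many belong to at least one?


|A ∪ B| = |A| + |B| - |A ∩ B|
= 19 + 6 - 4
= 21

|A ∪ B| = 21


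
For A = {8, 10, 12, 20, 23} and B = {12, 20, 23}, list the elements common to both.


A ∩ B = elements in both A and B
A = {8, 10, 12, 20, 23}
B = {12, 20, 23}
A ∩ B = {12, 20, 23}

A ∩ B = {12, 20, 23}


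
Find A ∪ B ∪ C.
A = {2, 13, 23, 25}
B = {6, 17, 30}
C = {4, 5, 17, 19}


A ∪ B = {2, 6, 13, 17, 23, 25, 30}
(A ∪ B) ∪ C = {2, 4, 5, 6, 13, 17, 19, 23, 25, 30}

A ∪ B ∪ C = {2, 4, 5, 6, 13, 17, 19, 23, 25, 30}


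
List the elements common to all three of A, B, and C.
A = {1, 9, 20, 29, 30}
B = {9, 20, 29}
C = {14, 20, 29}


A ∩ B = {9, 20, 29}
(A ∩ B) ∩ C = {20, 29}

A ∩ B ∩ C = {20, 29}


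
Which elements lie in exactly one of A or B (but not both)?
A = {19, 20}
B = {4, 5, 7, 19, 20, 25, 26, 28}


A △ B = (A \ B) ∪ (B \ A) = elements in exactly one of A or B
A \ B = ∅
B \ A = {4, 5, 7, 25, 26, 28}
A △ B = {4, 5, 7, 25, 26, 28}

A △ B = {4, 5, 7, 25, 26, 28}


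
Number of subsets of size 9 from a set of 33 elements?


C(n,k) = n! / (k!(n-k)!)
C(33,9) = 33! / (9!24!)
= 38567100

C(33,9) = 38567100


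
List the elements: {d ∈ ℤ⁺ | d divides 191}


Checking each candidate:
Condition: positive divisors of 191
Result = {1, 191}

{1, 191}


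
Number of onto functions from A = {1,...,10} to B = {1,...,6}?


n = |A| = 10, k = |B| = 6. Surjections via inclusion-exclusion:
S(n,k) = Σ(-1)^i × C(k,i) × (k-i)^n, i=0 to k
i=0: (-1)^0×C(6,0)×6^10 = 60466176
i=1: (-1)^1×C(6,1)×5^10 = -58593750
i=2: (-1)^2×C(6,2)×4^10 = 15728640
i=3: (-1)^3×C(6,3)×3^10 = -1180980
i=4: (-1)^4×C(6,4)×2^10 = 15360
i=5: (-1)^5×C(6,5)×1^10 = -6
i=6: (-1)^6×C(6,6)×0^10 = 0
Total = 16435440

Number of surjections = 16435440


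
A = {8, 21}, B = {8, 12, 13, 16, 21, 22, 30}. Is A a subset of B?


A ⊆ B means every element of A is in B.
All elements of A are in B.
So A ⊆ B.

Yes, A ⊆ B


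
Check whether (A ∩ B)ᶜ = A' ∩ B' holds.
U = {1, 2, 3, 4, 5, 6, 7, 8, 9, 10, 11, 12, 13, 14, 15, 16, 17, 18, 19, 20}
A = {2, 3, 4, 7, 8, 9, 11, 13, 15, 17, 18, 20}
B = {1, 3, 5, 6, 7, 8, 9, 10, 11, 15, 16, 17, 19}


LHS: A ∩ B = {3, 7, 8, 9, 11, 15, 17}
(A ∩ B)' = U \ (A ∩ B) = {1, 2, 4, 5, 6, 10, 12, 13, 14, 16, 18, 19, 20}
A' = {1, 5, 6, 10, 12, 14, 16, 19}, B' = {2, 4, 12, 13, 14, 18, 20}
Claimed RHS: A' ∩ B' = {12, 14}
Identity is INVALID: LHS = {1, 2, 4, 5, 6, 10, 12, 13, 14, 16, 18, 19, 20} but the RHS claimed here equals {12, 14}. The correct form is (A ∩ B)' = A' ∪ B'.

Identity is invalid: (A ∩ B)' = {1, 2, 4, 5, 6, 10, 12, 13, 14, 16, 18, 19, 20} but A' ∩ B' = {12, 14}. The correct De Morgan law is (A ∩ B)' = A' ∪ B'.


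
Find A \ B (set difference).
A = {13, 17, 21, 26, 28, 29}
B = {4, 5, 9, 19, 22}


A \ B = elements in A but not in B
A = {13, 17, 21, 26, 28, 29}
B = {4, 5, 9, 19, 22}
Remove from A any elements in B
A \ B = {13, 17, 21, 26, 28, 29}

A \ B = {13, 17, 21, 26, 28, 29}


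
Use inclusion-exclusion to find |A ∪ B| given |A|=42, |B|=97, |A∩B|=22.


|A ∪ B| = |A| + |B| - |A ∩ B|
= 42 + 97 - 22
= 117

|A ∪ B| = 117


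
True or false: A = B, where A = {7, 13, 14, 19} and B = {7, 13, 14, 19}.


Two sets are equal iff they have exactly the same elements.
A = {7, 13, 14, 19}
B = {7, 13, 14, 19}
Same elements → A = B

Yes, A = B


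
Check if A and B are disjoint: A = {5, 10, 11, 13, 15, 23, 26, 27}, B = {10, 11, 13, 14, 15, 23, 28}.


Disjoint means A ∩ B = ∅.
A ∩ B = {10, 11, 13, 15, 23}
A ∩ B ≠ ∅, so A and B are NOT disjoint.

No, A and B are not disjoint (A ∩ B = {10, 11, 13, 15, 23})


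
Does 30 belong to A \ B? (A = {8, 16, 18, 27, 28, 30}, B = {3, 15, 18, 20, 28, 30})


A = {8, 16, 18, 27, 28, 30}, B = {3, 15, 18, 20, 28, 30}
A \ B = elements in A but not in B
A \ B = {8, 16, 27}
Checking if 30 ∈ A \ B
30 is not in A \ B → False

30 ∉ A \ B


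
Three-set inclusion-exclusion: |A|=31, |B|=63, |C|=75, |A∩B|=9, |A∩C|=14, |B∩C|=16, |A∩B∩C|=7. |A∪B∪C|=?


|A∪B∪C| = |A|+|B|+|C| - |A∩B|-|A∩C|-|B∩C| + |A∩B∩C|
= 31+63+75 - 9-14-16 + 7
= 169 - 39 + 7
= 137

|A ∪ B ∪ C| = 137


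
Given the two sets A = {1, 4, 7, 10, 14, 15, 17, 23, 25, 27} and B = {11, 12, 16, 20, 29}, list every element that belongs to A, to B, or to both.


A ∪ B = all elements in A or B (or both)
A = {1, 4, 7, 10, 14, 15, 17, 23, 25, 27}
B = {11, 12, 16, 20, 29}
A ∪ B = {1, 4, 7, 10, 11, 12, 14, 15, 16, 17, 20, 23, 25, 27, 29}

A ∪ B = {1, 4, 7, 10, 11, 12, 14, 15, 16, 17, 20, 23, 25, 27, 29}


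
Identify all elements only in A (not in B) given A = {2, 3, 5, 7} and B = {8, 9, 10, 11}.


A = {2, 3, 5, 7}
B = {8, 9, 10, 11}
Region: only in A (not in B)
Elements: {2, 3, 5, 7}

Elements only in A (not in B): {2, 3, 5, 7}


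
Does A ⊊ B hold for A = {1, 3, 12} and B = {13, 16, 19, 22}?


A ⊂ B requires: A ⊆ B AND A ≠ B.
A ⊆ B? No
A ⊄ B, so A is not a proper subset.

No, A is not a proper subset of B


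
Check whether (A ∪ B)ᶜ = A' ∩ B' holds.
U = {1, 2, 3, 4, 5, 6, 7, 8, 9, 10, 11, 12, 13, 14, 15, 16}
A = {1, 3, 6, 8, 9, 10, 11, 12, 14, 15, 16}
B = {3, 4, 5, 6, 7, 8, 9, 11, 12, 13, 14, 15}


LHS: A ∪ B = {1, 3, 4, 5, 6, 7, 8, 9, 10, 11, 12, 13, 14, 15, 16}
(A ∪ B)' = U \ (A ∪ B) = {2}
A' = {2, 4, 5, 7, 13}, B' = {1, 2, 10, 16}
Claimed RHS: A' ∩ B' = {2}
Identity is VALID: LHS = RHS = {2} ✓

Identity is valid. (A ∪ B)' = A' ∩ B' = {2}


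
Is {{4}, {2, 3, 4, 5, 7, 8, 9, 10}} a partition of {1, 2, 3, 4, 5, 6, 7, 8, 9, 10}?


A partition requires: (1) non-empty parts, (2) pairwise disjoint, (3) union = U
Parts: {4}, {2, 3, 4, 5, 7, 8, 9, 10}
Union of parts: {2, 3, 4, 5, 7, 8, 9, 10}
U = {1, 2, 3, 4, 5, 6, 7, 8, 9, 10}
All non-empty? True
Pairwise disjoint? False
Covers U? False

No, not a valid partition


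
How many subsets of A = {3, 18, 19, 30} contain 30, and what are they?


A subset of A contains 30 iff the remaining 3 elements form any subset of A \ {30}.
Count: 2^(n-1) = 2^3 = 8
Subsets containing 30: {30}, {3, 30}, {18, 30}, {19, 30}, {3, 18, 30}, {3, 19, 30}, {18, 19, 30}, {3, 18, 19, 30}

Subsets containing 30 (8 total): {30}, {3, 30}, {18, 30}, {19, 30}, {3, 18, 30}, {3, 19, 30}, {18, 19, 30}, {3, 18, 19, 30}


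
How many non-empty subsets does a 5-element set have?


Total subsets = 2^n = 2^5 = 32
Non-empty subsets exclude the empty set: 2^n - 1
= 32 - 1
= 31

Number of non-empty subsets = 31


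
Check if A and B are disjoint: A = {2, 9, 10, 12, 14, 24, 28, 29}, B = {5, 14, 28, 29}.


Disjoint means A ∩ B = ∅.
A ∩ B = {14, 28, 29}
A ∩ B ≠ ∅, so A and B are NOT disjoint.

No, A and B are not disjoint (A ∩ B = {14, 28, 29})


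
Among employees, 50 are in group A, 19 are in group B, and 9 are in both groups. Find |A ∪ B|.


|A ∪ B| = |A| + |B| - |A ∩ B|
= 50 + 19 - 9
= 60

|A ∪ B| = 60


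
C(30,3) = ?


C(n,k) = n! / (k!(n-k)!)
C(30,3) = 30! / (3!27!)
= 4060

C(30,3) = 4060


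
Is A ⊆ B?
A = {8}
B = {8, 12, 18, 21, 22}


A ⊆ B means every element of A is in B.
All elements of A are in B.
So A ⊆ B.

Yes, A ⊆ B


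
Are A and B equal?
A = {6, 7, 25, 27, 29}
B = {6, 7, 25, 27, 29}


Two sets are equal iff they have exactly the same elements.
A = {6, 7, 25, 27, 29}
B = {6, 7, 25, 27, 29}
Same elements → A = B

Yes, A = B


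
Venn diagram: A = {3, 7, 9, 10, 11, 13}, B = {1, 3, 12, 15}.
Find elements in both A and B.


A = {3, 7, 9, 10, 11, 13}
B = {1, 3, 12, 15}
Region: in both A and B
Elements: {3}

Elements in both A and B: {3}


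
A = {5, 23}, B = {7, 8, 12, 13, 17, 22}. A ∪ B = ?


A ∪ B = all elements in A or B (or both)
A = {5, 23}
B = {7, 8, 12, 13, 17, 22}
A ∪ B = {5, 7, 8, 12, 13, 17, 22, 23}

A ∪ B = {5, 7, 8, 12, 13, 17, 22, 23}


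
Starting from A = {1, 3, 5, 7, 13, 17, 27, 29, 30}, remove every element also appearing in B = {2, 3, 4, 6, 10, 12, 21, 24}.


A \ B = elements in A but not in B
A = {1, 3, 5, 7, 13, 17, 27, 29, 30}
B = {2, 3, 4, 6, 10, 12, 21, 24}
Remove from A any elements in B
A \ B = {1, 5, 7, 13, 17, 27, 29, 30}

A \ B = {1, 5, 7, 13, 17, 27, 29, 30}


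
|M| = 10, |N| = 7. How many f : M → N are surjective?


n = |M| = 10, k = |N| = 7. Surjections via inclusion-exclusion:
S(n,k) = Σ(-1)^i × C(k,i) × (k-i)^n, i=0 to k
i=0: (-1)^0×C(7,0)×7^10 = 282475249
i=1: (-1)^1×C(7,1)×6^10 = -423263232
i=2: (-1)^2×C(7,2)×5^10 = 205078125
i=3: (-1)^3×C(7,3)×4^10 = -36700160
i=4: (-1)^4×C(7,4)×3^10 = 2066715
i=5: (-1)^5×C(7,5)×2^10 = -21504
i=6: (-1)^6×C(7,6)×1^10 = 7
i=7: (-1)^7×C(7,7)×0^10 = 0
Total = 29635200

Number of surjections = 29635200


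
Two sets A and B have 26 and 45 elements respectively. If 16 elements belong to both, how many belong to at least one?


|A ∪ B| = |A| + |B| - |A ∩ B|
= 26 + 45 - 16
= 55

|A ∪ B| = 55


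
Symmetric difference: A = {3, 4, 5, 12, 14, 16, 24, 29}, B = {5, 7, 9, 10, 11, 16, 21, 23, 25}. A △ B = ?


A △ B = (A \ B) ∪ (B \ A) = elements in exactly one of A or B
A \ B = {3, 4, 12, 14, 24, 29}
B \ A = {7, 9, 10, 11, 21, 23, 25}
A △ B = {3, 4, 7, 9, 10, 11, 12, 14, 21, 23, 24, 25, 29}

A △ B = {3, 4, 7, 9, 10, 11, 12, 14, 21, 23, 24, 25, 29}


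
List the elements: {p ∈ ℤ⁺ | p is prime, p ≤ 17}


Checking each candidate:
Condition: primes ≤ 17
Result = {2, 3, 5, 7, 11, 13, 17}

{2, 3, 5, 7, 11, 13, 17}


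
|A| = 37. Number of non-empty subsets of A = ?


Total subsets = 2^n = 2^37 = 137438953472
Non-empty subsets exclude the empty set: 2^n - 1
= 137438953472 - 1
= 137438953471

Number of non-empty subsets = 137438953471


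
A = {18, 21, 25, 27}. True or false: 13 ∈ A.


A = {18, 21, 25, 27}
Checking if 13 is in A
13 is not in A → False

13 ∉ A


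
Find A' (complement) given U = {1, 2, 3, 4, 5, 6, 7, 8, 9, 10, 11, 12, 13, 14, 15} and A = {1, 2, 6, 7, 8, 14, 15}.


Aᶜ = U \ A = elements in U but not in A
U = {1, 2, 3, 4, 5, 6, 7, 8, 9, 10, 11, 12, 13, 14, 15}
A = {1, 2, 6, 7, 8, 14, 15}
Aᶜ = {3, 4, 5, 9, 10, 11, 12, 13}

Aᶜ = {3, 4, 5, 9, 10, 11, 12, 13}


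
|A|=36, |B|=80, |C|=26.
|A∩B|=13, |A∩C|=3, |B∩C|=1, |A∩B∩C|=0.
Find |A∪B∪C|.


|A∪B∪C| = |A|+|B|+|C| - |A∩B|-|A∩C|-|B∩C| + |A∩B∩C|
= 36+80+26 - 13-3-1 + 0
= 142 - 17 + 0
= 125

|A ∪ B ∪ C| = 125


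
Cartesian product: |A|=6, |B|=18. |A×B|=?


|A × B| = |A| × |B|
= 6 × 18
= 108

|A × B| = 108


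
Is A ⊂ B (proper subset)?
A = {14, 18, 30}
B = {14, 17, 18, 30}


A ⊂ B requires: A ⊆ B AND A ≠ B.
A ⊆ B? Yes
A = B? No
A ⊂ B: Yes (A is a proper subset of B)

Yes, A ⊂ B


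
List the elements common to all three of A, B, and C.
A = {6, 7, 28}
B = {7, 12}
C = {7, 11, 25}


A ∩ B = {7}
(A ∩ B) ∩ C = {7}

A ∩ B ∩ C = {7}


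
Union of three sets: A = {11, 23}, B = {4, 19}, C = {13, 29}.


A ∪ B = {4, 11, 19, 23}
(A ∪ B) ∪ C = {4, 11, 13, 19, 23, 29}

A ∪ B ∪ C = {4, 11, 13, 19, 23, 29}


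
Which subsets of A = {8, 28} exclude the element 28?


A subset of A that omits 28 is a subset of A \ {28}, so there are 2^(n-1) = 2^1 = 2 of them.
Subsets excluding 28: ∅, {8}

Subsets excluding 28 (2 total): ∅, {8}


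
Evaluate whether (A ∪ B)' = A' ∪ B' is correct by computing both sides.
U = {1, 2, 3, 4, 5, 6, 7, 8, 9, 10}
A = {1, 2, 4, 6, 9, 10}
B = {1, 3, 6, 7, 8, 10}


LHS: A ∪ B = {1, 2, 3, 4, 6, 7, 8, 9, 10}
(A ∪ B)' = U \ (A ∪ B) = {5}
A' = {3, 5, 7, 8}, B' = {2, 4, 5, 9}
Claimed RHS: A' ∪ B' = {2, 3, 4, 5, 7, 8, 9}
Identity is INVALID: LHS = {5} but the RHS claimed here equals {2, 3, 4, 5, 7, 8, 9}. The correct form is (A ∪ B)' = A' ∩ B'.

Identity is invalid: (A ∪ B)' = {5} but A' ∪ B' = {2, 3, 4, 5, 7, 8, 9}. The correct De Morgan law is (A ∪ B)' = A' ∩ B'.
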